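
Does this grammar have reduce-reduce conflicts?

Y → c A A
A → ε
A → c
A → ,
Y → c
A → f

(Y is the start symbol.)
Yes — I2: [A → .] vs [Y → c .]

A reduce-reduce conflict occurs when an LR(0) state has two complete items [A → α .] and [B → β .] — both call for a reduction, and with no lookahead the parser cannot choose between them.

Augment with Y' → Y and build the canonical LR(0) collection (I0 = CLOSURE({[Y' → . Y]}), then GOTO on every symbol after a dot until no new states appear). It has 8 states:
  I0: { [Y → . c A A], [Y → . c], [Y' → . Y] }  — shift
  I1: { [Y' → Y .] }  — accept
  I2: { [A → . ,], [A → . c], [A → . f], [A → .], [Y → c . A A], [Y → c .] }  — shift, 2 reduces
  I3: { [A → , .] }  — reduce
  I4: { [A → . ,], [A → . c], [A → . f], [A → .], [Y → c A . A] }  — shift, reduce
  I5: { [A → c .] }  — reduce
  I6: { [A → f .] }  — reduce
  I7: { [Y → c A A .] }  — reduce

I2 contains complete items [A → .], [Y → c .] — reduce-reduce conflict.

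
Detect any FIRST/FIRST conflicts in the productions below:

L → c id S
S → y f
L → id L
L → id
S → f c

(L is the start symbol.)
Productions for L:
  L → c id S: FIRST = { 'c' }
  L → id L: FIRST = { 'id' }
  L → id: FIRST = { 'id' }
Productions for S:
  S → y f: FIRST = { 'y' }
  S → f c: FIRST = { 'f' }

Conflict for L: L → id L and L → id
  Overlap: { 'id' }

Answer: Yes. L → id L / L → id on { 'id' }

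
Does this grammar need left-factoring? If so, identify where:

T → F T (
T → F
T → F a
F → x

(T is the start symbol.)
Yes, T has productions with common prefix 'F'

Left-factoring is needed when two productions for the same non-terminal
share a common prefix on the right-hand side.

Productions for T:
  T → F T (
  T → F
  T → F a

Found common prefix 'F' in productions for T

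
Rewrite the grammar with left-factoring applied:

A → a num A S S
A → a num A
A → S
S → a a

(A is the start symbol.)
A → a num A A'
A' → S S
A' → ε
A → S
S → a a

Left-factoring transforms A → αβ₁ | αβ₂ into A → αA' and A' → β₁ | β₂
(α is the longest common prefix among the alternatives). Repeat until
no nonterminal has two alternatives with a common prefix.

Round 1: A has alternatives sharing prefix 'a num A'. Introduce A': A → a num A A'
  Add: A' → S S
  Add: A' → ε

No remaining common prefixes — done.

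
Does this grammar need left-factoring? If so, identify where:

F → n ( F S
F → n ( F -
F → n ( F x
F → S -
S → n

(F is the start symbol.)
Yes, F has productions with common prefix 'n ( F'

Left-factoring is needed when two productions for the same non-terminal
share a common prefix on the right-hand side.

Productions for F:
  F → n ( F S
  F → n ( F -
  F → n ( F x
  F → S -

Found common prefix 'n ( F' in productions for F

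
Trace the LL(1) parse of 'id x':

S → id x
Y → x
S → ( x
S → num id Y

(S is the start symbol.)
LL(1) parsing maintains a stack (initially the start symbol over $) and the input. At each step: if the stack top is a terminal, match it against the current input token; if it is a non-terminal N, replace it with the RHS of M[N, lookahead] (the unique production whose predict set contains the lookahead).

Stack is shown with the top on the left.

Stack   Input   Action
----------------------
S $     id x $  output S → id x
id x $  id x $  match 'id'
x $     x $     match 'x'
$       $       accept

The string is accepted.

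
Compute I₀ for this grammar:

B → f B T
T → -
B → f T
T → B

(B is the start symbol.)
{ [B → . f B T], [B → . f T], [B' → . B] }

First, augment the grammar with B' → B
I₀ = CLOSURE({ [B' → . B] }):
  [B' → . B] has the dot before B: add [B → . f B T], [B → . f T]
No further items can be added.

I₀ = { [B → . f B T], [B → . f T], [B' → . B] }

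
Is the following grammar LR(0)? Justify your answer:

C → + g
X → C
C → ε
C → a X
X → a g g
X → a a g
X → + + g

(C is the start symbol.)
No. Shift-reduce conflict between [C → .] and [C → . + g]

Augment with C' → C and build the canonical LR(0) collection (I0 = CLOSURE({[C' → . C]}), then GOTO on every symbol after a dot until no new states appear). It has 15 states:
  I0: { [C → . + g], [C → . a X], [C → .], [C' → . C] }  — shift, reduce
  I1: { [C → + . g] }  — shift
  I2: { [C' → C .] }  — accept
  I3: { [C → . + g], [C → . a X], [C → .], [C → a . X], [X → . + + g], [X → . C], [X → . a a g], [X → . a g g] }  — shift, reduce
  I4: { [C → + . g], [X → + . + g] }  — shift
  I5: { [X → C .] }  — reduce
  I6: { [C → a X .] }  — reduce
  I7: { [C → . + g], [C → . a X], [C → .], [C → a . X], [X → . + + g], [X → . C], [X → . a a g], [X → . a g g], [X → a . a g], [X → a . g g] }  — shift, reduce
  I8: { [C → . + g], [C → . a X], [C → .], [C → a . X], [X → . + + g], [X → . C], [X → . a a g], [X → . a g g], [X → a . a g], [X → a . g g], [X → a a . g] }  — shift, reduce
  I9: { [X → a g . g] }  — shift
  I10: { [X → a g g .] }  — reduce
  I11: { [X → a a g .], [X → a g . g] }  — shift, reduce
  I12: { [X → + + . g] }  — shift
  I13: { [C → + g .] }  — reduce
  I14: { [X → + + g .] }  — reduce

Conflict in state I0:
  Shift-reduce conflict between [C → .] and [C → . + g]
So the grammar is NOT LR(0).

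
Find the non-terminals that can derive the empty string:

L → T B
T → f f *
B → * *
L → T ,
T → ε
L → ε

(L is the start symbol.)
{ 'L', 'T' }

A non-terminal is nullable if it can derive ε (the empty string): either it has an ε-production, or it has a production whose right-hand side consists entirely of nullable non-terminals.

ε-productions: T → ε, L → ε
So T, L are immediately nullable.
No further non-terminal can be added: every production for the remaining non-terminals contains a terminal or a non-nullable non-terminal.
Nullable = { 'L', 'T' }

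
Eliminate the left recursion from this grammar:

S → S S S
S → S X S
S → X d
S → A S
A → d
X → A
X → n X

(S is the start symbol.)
S → X d S'
S → A S S'
S' → S S S'
S' → X S S'
S' → ε
A → d
X → A
X → n X

S is directly left-recursive. The standard transformation for
  A → A α₁ | ... | A α_m | β₁ | ... | β_n
is
  A  → β₁ A' | ... | β_n A'
  A' → α₁ A' | ... | α_m A' | ε

S → X d becomes S → X d S'
S → A S becomes S → A S S'
S → S S S becomes S' → S S S'
S → S X S becomes S' → X S S'
Add S' → ε

Productions for other non-terminals are unchanged:
  A → d
  X → A
  X → n X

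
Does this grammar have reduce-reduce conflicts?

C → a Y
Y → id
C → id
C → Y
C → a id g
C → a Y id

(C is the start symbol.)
A reduce-reduce conflict occurs when an LR(0) state has two complete items [A → α .] and [B → β .] — both call for a reduction, and with no lookahead the parser cannot choose between them.

Augment with C' → C and build the canonical LR(0) collection (I0 = CLOSURE({[C' → . C]}), then GOTO on every symbol after a dot until no new states appear). It has 9 states:
  I0: { [C → . Y], [C → . a Y id], [C → . a Y], [C → . a id g], [C → . id], [C' → . C], [Y → . id] }  — shift
  I1: { [C' → C .] }  — accept
  I2: { [C → Y .] }  — reduce
  I3: { [C → a . Y id], [C → a . Y], [C → a . id g], [Y → . id] }  — shift
  I4: { [C → id .], [Y → id .] }  — 2 reduces
  I5: { [C → a Y . id], [C → a Y .] }  — shift, reduce
  I6: { [C → a id . g], [Y → id .] }  — shift, reduce
  I7: { [C → a id g .] }  — reduce
  I8: { [C → a Y id .] }  — reduce

I4 contains complete items [C → id .], [Y → id .] — reduce-reduce conflict.

Answer: Yes — I4: [C → id .] vs [Y → id .]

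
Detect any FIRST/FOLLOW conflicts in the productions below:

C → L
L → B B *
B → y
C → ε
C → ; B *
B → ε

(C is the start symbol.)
Nullable non-terminals: B, C.
FIRST sets used below: FIRST(L) = { '*', 'y' }

B: nullable alternative(s) B → ε; FOLLOW(B) = { '*', 'y' }
  B → y: FIRST \ {ε} = { 'y' } — overlaps FOLLOW(B) on { 'y' }: CONFLICT
  B → ε: FIRST \ {ε} = { } — this is the only nullable alternative, skip

C: nullable alternative(s) C → ε; FOLLOW(C) = { $ }
  C → L: FIRST \ {ε} = { '*', 'y' } — disjoint from FOLLOW(C)
  C → ε: FIRST \ {ε} = { } — this is the only nullable alternative, skip
  C → ; B *: FIRST \ {ε} = { ';' } — disjoint from FOLLOW(C)

L has no nullable alternative, so no FIRST/FOLLOW check is needed there.

So the grammar has 1 FIRST/FOLLOW conflict (marked CONFLICT above).

Answer: Yes. B → y with FOLLOW(B) on { 'y' }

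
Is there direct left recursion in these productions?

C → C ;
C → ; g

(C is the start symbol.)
Direct left recursion occurs when N → N α for some non-terminal N (the right-hand side begins with the left-hand side itself).

C → C ;: LEFT RECURSIVE (starts with C)
C → ; g: starts with ';'

The grammar has direct left recursion on: C.

Answer: Yes, C is left-recursive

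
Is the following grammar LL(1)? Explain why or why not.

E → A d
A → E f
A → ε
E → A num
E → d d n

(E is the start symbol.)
Relevant sets:
  FIRST(A) = { 'd', 'num', ε }
  FIRST(E) = { 'd', 'num' }
  FOLLOW(A) = { 'd', 'num' }

For E:
  PREDICT(E → A d) = { 'd', 'num' }
  PREDICT(E → A num) = { 'd', 'num' }
  PREDICT(E → d d n) = { 'd' }
For A:
  PREDICT(A → E f) = { 'd', 'num' }
  PREDICT(A → ε) = { 'd', 'num' }

Conflict found: Predict set conflict for E: { 'd', 'num' }
The grammar is NOT LL(1).

Answer: No. Predict set conflict for E: { 'd', 'num' }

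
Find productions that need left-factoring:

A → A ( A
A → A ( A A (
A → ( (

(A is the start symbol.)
Yes, A has productions with common prefix 'A ( A'

Left-factoring is needed when two productions for the same non-terminal
share a common prefix on the right-hand side.

Productions for A:
  A → A ( A
  A → A ( A A (
  A → ( (

Found common prefix 'A ( A' in productions for A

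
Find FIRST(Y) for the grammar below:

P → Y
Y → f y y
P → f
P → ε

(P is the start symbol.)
{ 'f' }

From Y → f y y:
  - f is a terminal: add 'f' and stop

Collecting: FIRST(Y) = { 'f' }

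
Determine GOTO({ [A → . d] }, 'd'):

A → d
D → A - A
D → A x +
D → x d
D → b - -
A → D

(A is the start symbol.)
{ [A → d .] }

GOTO(I, 'd') = CLOSURE({ [A → αX.β] : [A → α.Xβ] ∈ I, X = 'd' })

Items with dot before 'd', with the dot advanced:
  [A → . d] → [A → d .]
Closure adds nothing (no advanced item has the dot before a non-terminal).

GOTO = { [A → d .] }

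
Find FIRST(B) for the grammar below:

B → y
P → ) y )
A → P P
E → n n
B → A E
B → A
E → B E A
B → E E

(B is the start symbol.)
{ ')', 'n', 'y' }

To compute FIRST(B), examine every production with B on the left-hand side, reading each right-hand side left to right until a non-nullable symbol is reached.

FIRST sets of the other non-terminals involved (by the same procedure, iterated to a fixed point):
  FIRST(A) = { ')' }
  FIRST(E) = { ')', 'n', 'y' }

From B → y:
  - y is a terminal: add 'y' and stop
From B → A E:
  - A is a non-terminal: add FIRST(A) \ {ε} = { ')' }
    A is not nullable, so stop
From B → A:
  - A is a non-terminal: add FIRST(A) \ {ε} = { ')' }
    A is not nullable, so stop
From B → E E:
  - E is a non-terminal: add FIRST(E) \ {ε} = { ')', 'n', 'y' }
    E is not nullable, so stop

Collecting: FIRST(B) = { ')', 'n', 'y' }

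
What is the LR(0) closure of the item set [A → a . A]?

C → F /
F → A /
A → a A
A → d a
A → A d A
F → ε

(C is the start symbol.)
{ [A → . A d A], [A → . a A], [A → . d a], [A → a . A] }

To compute CLOSURE, for each item [A → α.Bβ] where B is a non-terminal, add [B → .γ] for all productions B → γ; repeat for the newly added items until nothing changes.

Start with: [A → a . A]
  [A → a . A] has the dot before A: add [A → . a A], [A → . d a], [A → . A d A]
No further items can be added.

CLOSURE = { [A → . A d A], [A → . a A], [A → . d a], [A → a . A] }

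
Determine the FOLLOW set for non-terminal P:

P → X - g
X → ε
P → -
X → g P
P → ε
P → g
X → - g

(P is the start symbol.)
To compute FOLLOW(P), find every occurrence of P on a right-hand side N → α P β: add FIRST(β) \ {ε}, and if β is empty or nullable also add FOLLOW(N). Iterate to a fixed point.

P is the start symbol, so $ ∈ FOLLOW(P).
In X → g P: P is at the end, add FOLLOW(X)

The FOLLOW sets referred to above (computed the same way, to a fixed point):
  FOLLOW(X) = { '-' }

Taking the union: FOLLOW(P) = { $, '-' }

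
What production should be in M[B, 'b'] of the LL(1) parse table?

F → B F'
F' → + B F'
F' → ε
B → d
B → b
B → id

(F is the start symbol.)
To find M[B, 'b'], we find productions for B where 'b' is in the predict set (PREDICT(N → α) = (FIRST(α) \ {ε}) ∪ (FOLLOW(N) if α ⇒* ε)).

B → d: PREDICT = { 'd' }
B → b: PREDICT = { 'b' }
  'b' is in predict set, so this production goes in M[B, 'b']
B → id: PREDICT = { 'id' }

M[B, 'b'] = B → b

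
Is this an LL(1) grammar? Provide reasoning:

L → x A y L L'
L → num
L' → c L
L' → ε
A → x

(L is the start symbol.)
No. Predict set conflict for L': { 'c' }

A grammar is LL(1) if for each non-terminal N with multiple productions, the predict sets of those productions are pairwise disjoint, where PREDICT(N → α) = (FIRST(α) \ {ε}) ∪ (FOLLOW(N) if α ⇒* ε).

Relevant sets:
  FOLLOW(L') = { $, 'c' }

For L:
  PREDICT(L → x A y L L') = { 'x' }
  PREDICT(L → num) = { 'num' }
For L':
  PREDICT(L' → c L) = { 'c' }
  PREDICT(L' → ε) = { $, 'c' }
A has a single production, so nothing to check there.

Conflict found: Predict set conflict for L': { 'c' }
The grammar is NOT LL(1).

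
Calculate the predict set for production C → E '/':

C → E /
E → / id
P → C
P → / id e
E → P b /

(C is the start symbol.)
{ '/' }

PREDICT(C → E '/') = (FIRST(RHS) \ {ε}) ∪ (FOLLOW(C) if ε ∈ FIRST(RHS), i.e. RHS ⇒* ε)
FIRST(E) = { '/' }
FIRST(E '/') = { '/' }
ε ∉ FIRST(E '/'), so FOLLOW(C) is not added.
PREDICT(C → E '/') = { '/' }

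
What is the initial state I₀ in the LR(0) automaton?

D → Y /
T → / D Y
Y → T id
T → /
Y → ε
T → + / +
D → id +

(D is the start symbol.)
{ [D → . Y /], [D → . id +], [D' → . D], [T → . + / +], [T → . / D Y], [T → . /], [Y → . T id], [Y → .] }

First, augment the grammar with D' → D
I₀ = CLOSURE({ [D' → . D] }):
  [D' → . D] has the dot before D: add [D → . Y /], [D → . id +]
  [D → . Y /] has the dot before Y: add [Y → . T id], [Y → .]
  [Y → . T id] has the dot before T: add [T → . / D Y], [T → . /], [T → . + / +]
No further items can be added.

I₀ = { [D → . Y /], [D → . id +], [D' → . D], [T → . + / +], [T → . / D Y], [T → . /], [Y → . T id], [Y → .] }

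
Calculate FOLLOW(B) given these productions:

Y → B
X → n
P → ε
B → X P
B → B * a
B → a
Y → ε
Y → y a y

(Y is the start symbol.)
To compute FOLLOW(B), find every occurrence of B on a right-hand side N → α B β: add FIRST(β) \ {ε}, and if β is empty or nullable also add FOLLOW(N). Iterate to a fixed point.

In Y → B: B is at the end, add FOLLOW(Y)
In B → B * a: B is followed by '*' a, add FIRST('*' a) \ {ε} = { '*' }

The FOLLOW sets referred to above (computed the same way, to a fixed point):
  FOLLOW(Y) = { $ }

Taking the union: FOLLOW(B) = { $, '*' }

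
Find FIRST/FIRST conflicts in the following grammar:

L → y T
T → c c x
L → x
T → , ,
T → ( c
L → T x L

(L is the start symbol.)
No FIRST/FIRST conflicts.

A FIRST/FIRST conflict occurs when two productions N → α and N → β for the same non-terminal have FIRST(α) ∩ FIRST(β) ≠ ∅ (with ε ∈ FIRST of a nullable right-hand side, so two nullable alternatives also conflict).

FIRST sets of the non-terminals at (or reachable through a nullable prefix from) the front of some alternative:
  FIRST(T) = { '(', ',', 'c' }

Productions for L:
  L → y T: FIRST = { 'y' }
  L → x: FIRST = { 'x' }
  L → T x L: FIRST = { '(', ',', 'c' }
Productions for T:
  T → c c x: FIRST = { 'c' }
  T → , ,: FIRST = { ',' }
  T → ( c: FIRST = { '(' }

All alternatives of each non-terminal have pairwise disjoint FIRST sets.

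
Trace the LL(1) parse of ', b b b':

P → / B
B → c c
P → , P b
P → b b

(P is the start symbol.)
Stack is shown with the top on the left.

Stack    Input      Action
--------------------------
P $      , b b b $  output P → , P b
, P b $  , b b b $  match ','
P b $    b b b $    output P → b b
b b b $  b b b $    match 'b'
b b $    b b $      match 'b'
b $      b $        match 'b'
$        $          accept

The string is accepted.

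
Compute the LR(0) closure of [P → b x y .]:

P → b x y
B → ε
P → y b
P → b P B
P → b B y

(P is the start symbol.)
{ [P → b x y .] }

To compute CLOSURE, for each item [A → α.Bβ] where B is a non-terminal, add [B → .γ] for all productions B → γ; repeat for the newly added items until nothing changes.

Start with: [P → b x y .]
The dot is at the end, so nothing is added.

CLOSURE = { [P → b x y .] }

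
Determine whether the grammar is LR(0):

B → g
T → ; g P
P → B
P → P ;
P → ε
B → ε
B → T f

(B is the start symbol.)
No. Shift-reduce conflict between [B → .] and [B → . g]

Augment with B' → B and build the canonical LR(0) collection (I0 = CLOSURE({[B' → . B]}), then GOTO on every symbol after a dot until no new states appear). It has 10 states:
  I0: { [B → . T f], [B → . g], [B → .], [B' → . B], [T → . ; g P] }  — shift, reduce
  I1: { [T → ; . g P] }  — shift
  I2: { [B' → B .] }  — accept
  I3: { [B → T . f] }  — shift
  I4: { [B → g .] }  — reduce
  I5: { [B → T f .] }  — reduce
  I6: { [B → . T f], [B → . g], [B → .], [P → . B], [P → . P ;], [P → .], [T → . ; g P], [T → ; g . P] }  — shift, 2 reduces
  I7: { [P → B .] }  — reduce
  I8: { [P → P . ;], [T → ; g P .] }  — shift, reduce
  I9: { [P → P ; .] }  — reduce

Conflict in state I0:
  Shift-reduce conflict between [B → .] and [B → . g]
So the grammar is NOT LR(0).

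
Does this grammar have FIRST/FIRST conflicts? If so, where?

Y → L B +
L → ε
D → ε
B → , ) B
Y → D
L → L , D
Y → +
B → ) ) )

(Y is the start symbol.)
FIRST sets of the non-terminals at (or reachable through a nullable prefix from) the front of some alternative:
  FIRST(L) = { ',', ε }
  FIRST(B) = { ')', ',' }
  FIRST(D) = { ε }

Productions for Y:
  Y → L B +: FIRST = { ')', ',' }
  Y → D: FIRST = { ε }
  Y → +: FIRST = { '+' }
Productions for L:
  L → ε: FIRST = { ε }
  L → L , D: FIRST = { ',' }
Productions for B:
  B → , ) B: FIRST = { ',' }
  B → ) ) ): FIRST = { ')' }
D has only one production, so no FIRST/FIRST conflict is possible there.

All alternatives of each non-terminal have pairwise disjoint FIRST sets.

Answer: No FIRST/FIRST conflicts.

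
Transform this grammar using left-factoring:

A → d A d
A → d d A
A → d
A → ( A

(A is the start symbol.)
Left-factoring transforms A → αβ₁ | αβ₂ into A → αA' and A' → β₁ | β₂
(α is the longest common prefix among the alternatives). Repeat until
no nonterminal has two alternatives with a common prefix.

Round 1: A has alternatives sharing prefix 'd'. Introduce A': A → d A'
  Add: A' → A d
  Add: A' → d A
  Add: A' → ε

No remaining common prefixes — done.

Resulting grammar:
A → d A'
A' → A d
A' → d A
A' → ε
A → ( A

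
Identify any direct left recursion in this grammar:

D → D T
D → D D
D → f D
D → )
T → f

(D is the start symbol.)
Direct left recursion occurs when N → N α for some non-terminal N (the right-hand side begins with the left-hand side itself).

D → D T: LEFT RECURSIVE (starts with D)
D → D D: LEFT RECURSIVE (starts with D)
D → f D: starts with f
D → ): starts with ')'
T → f: starts with f

The grammar has direct left recursion on: D.

Answer: Yes, D is left-recursive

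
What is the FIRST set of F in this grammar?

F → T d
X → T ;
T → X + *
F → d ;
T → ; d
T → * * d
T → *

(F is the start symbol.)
{ '*', ';', 'd' }

To compute FIRST(F), examine every production with F on the left-hand side, reading each right-hand side left to right until a non-nullable symbol is reached.

FIRST sets of the other non-terminals involved (by the same procedure, iterated to a fixed point):
  FIRST(T) = { '*', ';' }

From F → T d:
  - T is a non-terminal: add FIRST(T) \ {ε} = { '*', ';' }
    T is not nullable, so stop
From F → d ;:
  - d is a terminal: add 'd' and stop

Collecting: FIRST(F) = { '*', ';', 'd' }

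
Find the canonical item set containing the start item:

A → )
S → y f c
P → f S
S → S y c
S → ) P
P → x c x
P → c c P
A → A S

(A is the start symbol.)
{ [A → . )], [A → . A S], [A' → . A] }

First, augment the grammar with A' → A
I₀ = CLOSURE({ [A' → . A] }):
  [A' → . A] has the dot before A: add [A → . )], [A → . A S]
No further items can be added.

I₀ = { [A → . )], [A → . A S], [A' → . A] }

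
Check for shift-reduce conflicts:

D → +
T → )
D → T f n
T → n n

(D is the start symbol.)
No shift-reduce conflicts

A shift-reduce conflict occurs when an LR(0) state has both:
  - a complete (reduce) item [A → α .] (dot at the end), and
  - a shift item [B → β . c γ] (dot before a terminal).

Augment with D' → D and build the canonical LR(0) collection (I0 = CLOSURE({[D' → . D]}), then GOTO on every symbol after a dot until no new states appear). It has 9 states:
  I0: { [D → . +], [D → . T f n], [D' → . D], [T → . )], [T → . n n] }  — shift
  I1: { [T → ) .] }  — reduce
  I2: { [D → + .] }  — reduce
  I3: { [D' → D .] }  — accept
  I4: { [D → T . f n] }  — shift
  I5: { [T → n . n] }  — shift
  I6: { [T → n n .] }  — reduce
  I7: { [D → T f . n] }  — shift
  I8: { [D → T f n .] }  — reduce

No state contains both a complete item and a shift item.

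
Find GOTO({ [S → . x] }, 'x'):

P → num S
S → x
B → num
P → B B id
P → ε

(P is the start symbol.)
{ [S → x .] }

GOTO(I, 'x') = CLOSURE({ [A → αX.β] : [A → α.Xβ] ∈ I, X = 'x' })

Items with dot before 'x', with the dot advanced:
  [S → . x] → [S → x .]
Closure adds nothing (no advanced item has the dot before a non-terminal).

GOTO = { [S → x .] }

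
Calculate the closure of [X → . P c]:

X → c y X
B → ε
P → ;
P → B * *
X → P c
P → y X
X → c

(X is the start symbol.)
{ [B → .], [P → . ;], [P → . B * *], [P → . y X], [X → . P c] }

To compute CLOSURE, for each item [A → α.Bβ] where B is a non-terminal, add [B → .γ] for all productions B → γ; repeat for the newly added items until nothing changes.

Start with: [X → . P c]
  [X → . P c] has the dot before P: add [P → . ;], [P → . B * *], [P → . y X]
  [P → . B * *] has the dot before B: add [B → .]
No further items can be added.

CLOSURE = { [B → .], [P → . ;], [P → . B * *], [P → . y X], [X → . P c] }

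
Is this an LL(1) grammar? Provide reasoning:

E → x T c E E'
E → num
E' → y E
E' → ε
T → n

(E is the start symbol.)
No. Predict set conflict for E': { 'y' }

A grammar is LL(1) if for each non-terminal N with multiple productions, the predict sets of those productions are pairwise disjoint, where PREDICT(N → α) = (FIRST(α) \ {ε}) ∪ (FOLLOW(N) if α ⇒* ε).

Relevant sets:
  FOLLOW(E') = { $, 'y' }

For E:
  PREDICT(E → x T c E E') = { 'x' }
  PREDICT(E → num) = { 'num' }
For E':
  PREDICT(E' → y E) = { 'y' }
  PREDICT(E' → ε) = { $, 'y' }
T has a single production, so nothing to check there.

Conflict found: Predict set conflict for E': { 'y' }
The grammar is NOT LL(1).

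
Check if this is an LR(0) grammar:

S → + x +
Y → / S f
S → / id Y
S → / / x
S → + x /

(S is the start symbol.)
Yes, the grammar is LR(0)

A grammar is LR(0) if no state in the canonical LR(0) collection has:
  - both a shift item (dot before a terminal) and a complete item (shift-reduce conflict), or
  - two or more complete items (reduce-reduce conflict; the accept item [S' → S .] counts as a complete item here).

Augment with S' → S and build the canonical LR(0) collection (I0 = CLOSURE({[S' → . S]}), then GOTO on every symbol after a dot until no new states appear). It has 14 states:
  I0: { [S → . + x +], [S → . + x /], [S → . / / x], [S → . / id Y], [S' → . S] }  — shift
  I1: { [S → + . x +], [S → + . x /] }  — shift
  I2: { [S → / . / x], [S → / . id Y] }  — shift
  I3: { [S' → S .] }  — accept
  I4: { [S → / / . x] }  — shift
  I5: { [S → / id . Y], [Y → . / S f] }  — shift
  I6: { [S → . + x +], [S → . + x /], [S → . / / x], [S → . / id Y], [Y → / . S f] }  — shift
  I7: { [S → / id Y .] }  — reduce
  I8: { [Y → / S . f] }  — shift
  I9: { [Y → / S f .] }  — reduce
  I10: { [S → / / x .] }  — reduce
  I11: { [S → + x . +], [S → + x . /] }  — shift
  I12: { [S → + x + .] }  — reduce
  I13: { [S → + x / .] }  — reduce

Every state is either a pure shift/goto state or contains exactly one complete item and nothing to shift — no conflicts. The grammar is LR(0).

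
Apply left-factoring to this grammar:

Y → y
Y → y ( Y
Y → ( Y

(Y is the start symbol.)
Left-factoring transforms A → αβ₁ | αβ₂ into A → αA' and A' → β₁ | β₂
(α is the longest common prefix among the alternatives). Repeat until
no nonterminal has two alternatives with a common prefix.

Round 1: Y has alternatives sharing prefix 'y'. Introduce Y': Y → y Y'
  Add: Y' → ε
  Add: Y' → ( Y

No remaining common prefixes — done.

Resulting grammar:
Y → y Y'
Y' → ε
Y' → ( Y
Y → ( Y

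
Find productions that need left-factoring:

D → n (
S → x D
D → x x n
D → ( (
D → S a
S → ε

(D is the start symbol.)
No, left-factoring is not needed

Left-factoring is needed when two productions for the same non-terminal
share a common prefix on the right-hand side.

Productions for D:
  D → n (
  D → x x n
  D → ( (
  D → S a
Productions for S:
  S → x D
  S → ε

No common prefixes found.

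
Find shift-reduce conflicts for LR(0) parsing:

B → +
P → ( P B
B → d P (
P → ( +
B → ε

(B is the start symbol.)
Augment with B' → B and build the canonical LR(0) collection (I0 = CLOSURE({[B' → . B]}), then GOTO on every symbol after a dot until no new states appear). It has 10 states:
  I0: { [B → . +], [B → . d P (], [B → .], [B' → . B] }  — shift, reduce
  I1: { [B → + .] }  — reduce
  I2: { [B' → B .] }  — accept
  I3: { [B → d . P (], [P → . ( +], [P → . ( P B] }  — shift
  I4: { [P → ( . +], [P → ( . P B], [P → . ( +], [P → . ( P B] }  — shift
  I5: { [B → d P . (] }  — shift
  I6: { [B → d P ( .] }  — reduce
  I7: { [P → ( + .] }  — reduce
  I8: { [B → . +], [B → . d P (], [B → .], [P → ( P . B] }  — shift, reduce
  I9: { [P → ( P B .] }  — reduce

I0 contains reduce item [B → .] and shift items [B → . +], [B → . d P (] — shift-reduce conflict.
I8 contains reduce item [B → .] and shift items [B → . +], [B → . d P (] — shift-reduce conflict.

Answer: Yes — I0: [B → .] vs [B → . +]; I8: [B → .] vs [B → . +]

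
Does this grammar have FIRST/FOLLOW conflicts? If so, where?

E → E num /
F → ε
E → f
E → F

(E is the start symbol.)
Yes. E → E num '/' with FOLLOW(E) on { 'num' }

A FIRST/FOLLOW conflict occurs when a non-terminal N has a nullable alternative N → β (β ⇒* ε) and another alternative N → α with FIRST(α) ∩ FOLLOW(N) ≠ ∅: on such a lookahead the parser cannot decide between expanding α and letting N vanish via β.

Nullable non-terminals: E, F.
FIRST sets used below: FIRST(E) = { 'f', 'num', ε }, FIRST(F) = { ε }

E: nullable alternative(s) E → F; FOLLOW(E) = { $, 'num' }
  E → E num /: FIRST \ {ε} = { 'f', 'num' } — overlaps FOLLOW(E) on { 'num' }: CONFLICT
  E → f: FIRST \ {ε} = { 'f' } — disjoint from FOLLOW(E)
  E → F: FIRST \ {ε} = { } — this is the only nullable alternative, skip
F has a nullable alternative but only one production, so nothing to check.

So the grammar has 1 FIRST/FOLLOW conflict (marked CONFLICT above).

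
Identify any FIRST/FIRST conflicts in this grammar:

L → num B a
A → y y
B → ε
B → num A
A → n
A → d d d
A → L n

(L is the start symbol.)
No FIRST/FIRST conflicts.

A FIRST/FIRST conflict occurs when two productions N → α and N → β for the same non-terminal have FIRST(α) ∩ FIRST(β) ≠ ∅ (with ε ∈ FIRST of a nullable right-hand side, so two nullable alternatives also conflict).

FIRST sets of the non-terminals at (or reachable through a nullable prefix from) the front of some alternative:
  FIRST(L) = { 'num' }

Productions for A:
  A → y y: FIRST = { 'y' }
  A → n: FIRST = { 'n' }
  A → d d d: FIRST = { 'd' }
  A → L n: FIRST = { 'num' }
Productions for B:
  B → ε: FIRST = { ε }
  B → num A: FIRST = { 'num' }
L has only one production, so no FIRST/FIRST conflict is possible there.

All alternatives of each non-terminal have pairwise disjoint FIRST sets.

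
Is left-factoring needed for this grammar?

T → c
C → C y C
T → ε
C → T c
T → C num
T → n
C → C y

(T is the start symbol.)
Left-factoring is needed when two productions for the same non-terminal
share a common prefix on the right-hand side.

Productions for T:
  T → c
  T → ε
  T → C num
  T → n
Productions for C:
  C → C y C
  C → T c
  C → C y

Found common prefix 'C y' in productions for C

Answer: Yes, C has productions with common prefix 'C y'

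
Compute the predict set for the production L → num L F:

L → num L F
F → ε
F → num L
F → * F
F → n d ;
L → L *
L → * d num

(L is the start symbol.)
PREDICT(L → num L F) = (FIRST(RHS) \ {ε}) ∪ (FOLLOW(L) if ε ∈ FIRST(RHS), i.e. RHS ⇒* ε)
FIRST(num L F) = { 'num' }
ε ∉ FIRST(num L F), so FOLLOW(L) is not added.
PREDICT(L → num L F) = { 'num' }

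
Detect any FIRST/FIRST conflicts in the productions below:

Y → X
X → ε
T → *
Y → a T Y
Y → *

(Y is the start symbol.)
A FIRST/FIRST conflict occurs when two productions N → α and N → β for the same non-terminal have FIRST(α) ∩ FIRST(β) ≠ ∅ (with ε ∈ FIRST of a nullable right-hand side, so two nullable alternatives also conflict).

FIRST sets of the non-terminals at (or reachable through a nullable prefix from) the front of some alternative:
  FIRST(X) = { ε }

Productions for Y:
  Y → X: FIRST = { ε }
  Y → a T Y: FIRST = { 'a' }
  Y → *: FIRST = { '*' }
X, T have only one production, so no FIRST/FIRST conflict is possible there.

All alternatives of each non-terminal have pairwise disjoint FIRST sets.

Answer: No FIRST/FIRST conflicts.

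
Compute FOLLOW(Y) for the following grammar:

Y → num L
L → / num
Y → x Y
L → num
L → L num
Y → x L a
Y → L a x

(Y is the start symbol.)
To compute FOLLOW(Y), find every occurrence of Y on a right-hand side N → α Y β: add FIRST(β) \ {ε}, and if β is empty or nullable also add FOLLOW(N). Iterate to a fixed point.

Y is the start symbol, so $ ∈ FOLLOW(Y).
In Y → x Y: Y is at the end; this adds FOLLOW(Y) to itself — nothing new

Taking the union: FOLLOW(Y) = { $ }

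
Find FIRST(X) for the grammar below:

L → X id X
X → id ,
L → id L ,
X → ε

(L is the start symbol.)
To compute FIRST(X), examine every production with X on the left-hand side, reading each right-hand side left to right until a non-nullable symbol is reached.

From X → id ,:
  - id is a terminal: add 'id' and stop
From X → ε:
  - ε-production, so ε ∈ FIRST(X)

Collecting: FIRST(X) = { 'id', ε }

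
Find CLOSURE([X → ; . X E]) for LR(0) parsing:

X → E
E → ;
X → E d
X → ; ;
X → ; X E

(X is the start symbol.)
To compute CLOSURE, for each item [A → α.Bβ] where B is a non-terminal, add [B → .γ] for all productions B → γ; repeat for the newly added items until nothing changes.

Start with: [X → ; . X E]
  [X → ; . X E] has the dot before X: add [X → . E], [X → . E d], [X → . ; ;], [X → . ; X E]
  [X → . E] has the dot before E: add [E → . ;]
No further items can be added.

CLOSURE = { [E → . ;], [X → . ; ;], [X → . ; X E], [X → . E d], [X → . E], [X → ; . X E] }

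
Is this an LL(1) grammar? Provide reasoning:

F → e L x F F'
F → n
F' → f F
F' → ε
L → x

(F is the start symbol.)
No. Predict set conflict for F': { 'f' }

A grammar is LL(1) if for each non-terminal N with multiple productions, the predict sets of those productions are pairwise disjoint, where PREDICT(N → α) = (FIRST(α) \ {ε}) ∪ (FOLLOW(N) if α ⇒* ε).

Relevant sets:
  FOLLOW(F') = { $, 'f' }

For F:
  PREDICT(F → e L x F F') = { 'e' }
  PREDICT(F → n) = { 'n' }
For F':
  PREDICT(F' → f F) = { 'f' }
  PREDICT(F' → ε) = { $, 'f' }
L has a single production, so nothing to check there.

Conflict found: Predict set conflict for F': { 'f' }
The grammar is NOT LL(1).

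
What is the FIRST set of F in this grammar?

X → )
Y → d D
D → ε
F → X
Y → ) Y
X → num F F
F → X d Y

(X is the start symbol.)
{ ')', 'num' }

To compute FIRST(F), examine every production with F on the left-hand side, reading each right-hand side left to right until a non-nullable symbol is reached.

FIRST sets of the other non-terminals involved (by the same procedure, iterated to a fixed point):
  FIRST(X) = { ')', 'num' }

From F → X:
  - X is a non-terminal: add FIRST(X) \ {ε} = { ')', 'num' }
    X is not nullable, so stop
From F → X d Y:
  - X is a non-terminal: add FIRST(X) \ {ε} = { ')', 'num' }
    X is not nullable, so stop

Collecting: FIRST(F) = { ')', 'num' }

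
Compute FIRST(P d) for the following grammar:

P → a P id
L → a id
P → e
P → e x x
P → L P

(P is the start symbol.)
{ 'a', 'e' }

FIRST sets of the non-terminals involved (from the grammar, by fixed-point iteration):
  FIRST(P) = { 'a', 'e' }

To compute FIRST(P d), process the symbols left to right:
Symbol P is a non-terminal. Add FIRST(P) \ {ε} = { 'a', 'e' }
P is not nullable (ε ∉ FIRST(P)), so stop here.
FIRST(P d) = { 'a', 'e' }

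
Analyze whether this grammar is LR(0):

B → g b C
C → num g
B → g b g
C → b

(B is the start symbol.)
A grammar is LR(0) if no state in the canonical LR(0) collection has:
  - both a shift item (dot before a terminal) and a complete item (shift-reduce conflict), or
  - two or more complete items (reduce-reduce conflict; the accept item [B' → B .] counts as a complete item here).

Augment with B' → B and build the canonical LR(0) collection (I0 = CLOSURE({[B' → . B]}), then GOTO on every symbol after a dot until no new states appear). It has 9 states:
  I0: { [B → . g b C], [B → . g b g], [B' → . B] }  — shift
  I1: { [B' → B .] }  — accept
  I2: { [B → g . b C], [B → g . b g] }  — shift
  I3: { [B → g b . C], [B → g b . g], [C → . b], [C → . num g] }  — shift
  I4: { [B → g b C .] }  — reduce
  I5: { [C → b .] }  — reduce
  I6: { [B → g b g .] }  — reduce
  I7: { [C → num . g] }  — shift
  I8: { [C → num g .] }  — reduce

Every state is either a pure shift/goto state or contains exactly one complete item and nothing to shift — no conflicts. The grammar is LR(0).

Answer: Yes, the grammar is LR(0)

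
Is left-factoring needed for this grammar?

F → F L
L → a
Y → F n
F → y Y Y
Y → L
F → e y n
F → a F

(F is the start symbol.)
Left-factoring is needed when two productions for the same non-terminal
share a common prefix on the right-hand side.

Productions for F:
  F → F L
  F → y Y Y
  F → e y n
  F → a F
Productions for Y:
  Y → F n
  Y → L

No common prefixes found.

Answer: No, left-factoring is not needed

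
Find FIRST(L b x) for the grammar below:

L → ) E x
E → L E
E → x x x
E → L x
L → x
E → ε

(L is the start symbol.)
{ ')', 'x' }

FIRST sets of the non-terminals involved (from the grammar, by fixed-point iteration):
  FIRST(L) = { ')', 'x' }

To compute FIRST(L b x), process the symbols left to right:
Symbol L is a non-terminal. Add FIRST(L) \ {ε} = { ')', 'x' }
L is not nullable (ε ∉ FIRST(L)), so stop here.
FIRST(L b x) = { ')', 'x' }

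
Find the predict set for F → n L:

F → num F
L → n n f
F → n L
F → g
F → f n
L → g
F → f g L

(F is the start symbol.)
PREDICT(F → n L) = (FIRST(RHS) \ {ε}) ∪ (FOLLOW(F) if ε ∈ FIRST(RHS), i.e. RHS ⇒* ε)
FIRST(n L) = { 'n' }
ε ∉ FIRST(n L), so FOLLOW(F) is not added.
PREDICT(F → n L) = { 'n' }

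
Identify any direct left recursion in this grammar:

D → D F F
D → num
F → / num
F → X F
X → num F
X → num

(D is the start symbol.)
Yes, D is left-recursive

Direct left recursion occurs when N → N α for some non-terminal N (the right-hand side begins with the left-hand side itself).

D → D F F: LEFT RECURSIVE (starts with D)
D → num: starts with num
F → / num: starts with '/'
F → X F: starts with X
X → num F: starts with num
X → num: starts with num

The grammar has direct left recursion on: D.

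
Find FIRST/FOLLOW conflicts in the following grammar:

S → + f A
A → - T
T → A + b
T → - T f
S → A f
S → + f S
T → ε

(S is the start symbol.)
A FIRST/FOLLOW conflict occurs when a non-terminal N has a nullable alternative N → β (β ⇒* ε) and another alternative N → α with FIRST(α) ∩ FOLLOW(N) ≠ ∅: on such a lookahead the parser cannot decide between expanding α and letting N vanish via β.

Nullable non-terminals: T.
FIRST sets used below: FIRST(A) = { '-' }

T: nullable alternative(s) T → ε; FOLLOW(T) = { $, '+', 'f' }
  T → A + b: FIRST \ {ε} = { '-' } — disjoint from FOLLOW(T)
  T → - T f: FIRST \ {ε} = { '-' } — disjoint from FOLLOW(T)
  T → ε: FIRST \ {ε} = { } — this is the only nullable alternative, skip

A, S have no nullable alternative, so no FIRST/FOLLOW check is needed there.

No FIRST/FOLLOW conflicts found.

Answer: No FIRST/FOLLOW conflicts.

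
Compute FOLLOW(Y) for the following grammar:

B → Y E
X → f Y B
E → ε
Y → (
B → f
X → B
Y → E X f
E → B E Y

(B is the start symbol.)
{ $, '(', 'f' }

In B → Y E: Y is followed by E, add FIRST(E) \ {ε} = { '(', 'f' }
  E is nullable, so also add FOLLOW(B)
In X → f Y B: Y is followed by B, add FIRST(B) \ {ε} = { '(', 'f' }
In E → B E Y: Y is at the end, add FOLLOW(E)

The FOLLOW sets referred to above (computed the same way, to a fixed point):
  FOLLOW(B) = { $, '(', 'f' }
  FOLLOW(E) = { $, '(', 'f' }

Taking the union: FOLLOW(Y) = { $, '(', 'f' }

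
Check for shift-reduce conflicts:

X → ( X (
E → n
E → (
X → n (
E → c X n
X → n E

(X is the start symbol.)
No shift-reduce conflicts

Augment with X' → X and build the canonical LR(0) collection (I0 = CLOSURE({[X' → . X]}), then GOTO on every symbol after a dot until no new states appear). It has 12 states:
  I0: { [X → . ( X (], [X → . n (], [X → . n E], [X' → . X] }  — shift
  I1: { [X → ( . X (], [X → . ( X (], [X → . n (], [X → . n E] }  — shift
  I2: { [X' → X .] }  — accept
  I3: { [E → . (], [E → . c X n], [E → . n], [X → n . (], [X → n . E] }  — shift
  I4: { [E → ( .], [X → n ( .] }  — 2 reduces
  I5: { [X → n E .] }  — reduce
  I6: { [E → c . X n], [X → . ( X (], [X → . n (], [X → . n E] }  — shift
  I7: { [E → n .] }  — reduce
  I8: { [E → c X . n] }  — shift
  I9: { [E → c X n .] }  — reduce
  I10: { [X → ( X . (] }  — shift
  I11: { [X → ( X ( .] }  — reduce

No state contains both a complete item and a shift item.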